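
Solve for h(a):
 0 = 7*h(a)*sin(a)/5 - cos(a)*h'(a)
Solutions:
 h(a) = C1/cos(a)^(7/5)


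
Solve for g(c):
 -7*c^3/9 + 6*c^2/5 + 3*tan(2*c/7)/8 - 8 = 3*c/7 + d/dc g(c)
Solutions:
 g(c) = C1 - 7*c^4/36 + 2*c^3/5 - 3*c^2/14 - 8*c - 21*log(cos(2*c/7))/16


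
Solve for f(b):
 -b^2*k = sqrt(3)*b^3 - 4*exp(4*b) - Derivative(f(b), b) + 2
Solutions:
 f(b) = C1 + sqrt(3)*b^4/4 + b^3*k/3 + 2*b - exp(4*b)


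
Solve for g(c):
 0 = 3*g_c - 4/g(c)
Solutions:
 g(c) = -sqrt(C1 + 24*c)/3
 g(c) = sqrt(C1 + 24*c)/3


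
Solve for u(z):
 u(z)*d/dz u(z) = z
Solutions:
 u(z) = -sqrt(C1 + z^2)
 u(z) = sqrt(C1 + z^2)


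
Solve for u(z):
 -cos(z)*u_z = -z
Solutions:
 u(z) = C1 + Integral(z/cos(z), z)


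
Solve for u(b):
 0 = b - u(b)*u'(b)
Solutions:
 u(b) = -sqrt(C1 + b^2)
 u(b) = sqrt(C1 + b^2)


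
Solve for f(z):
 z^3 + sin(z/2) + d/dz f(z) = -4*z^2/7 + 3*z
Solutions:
 f(z) = C1 - z^4/4 - 4*z^3/21 + 3*z^2/2 + 2*cos(z/2)


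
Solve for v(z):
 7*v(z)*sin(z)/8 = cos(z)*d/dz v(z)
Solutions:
 v(z) = C1/cos(z)^(7/8)


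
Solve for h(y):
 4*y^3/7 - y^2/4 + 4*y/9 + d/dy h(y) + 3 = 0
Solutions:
 h(y) = C1 - y^4/7 + y^3/12 - 2*y^2/9 - 3*y


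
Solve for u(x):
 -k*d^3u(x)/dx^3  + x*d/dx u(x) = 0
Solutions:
 u(x) = C1 + Integral(C2*airyai(x*(1/k)^(1/3)) + C3*airybi(x*(1/k)^(1/3)), x)


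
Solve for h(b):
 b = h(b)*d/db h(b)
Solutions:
 h(b) = -sqrt(C1 + b^2)
 h(b) = sqrt(C1 + b^2)


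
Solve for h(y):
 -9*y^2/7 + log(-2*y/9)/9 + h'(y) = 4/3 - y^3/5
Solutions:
 h(y) = C1 - y^4/20 + 3*y^3/7 - y*log(-y)/9 + y*(-log(2) + 2*log(3) + 13)/9


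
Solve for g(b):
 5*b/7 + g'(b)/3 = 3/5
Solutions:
 g(b) = C1 - 15*b^2/14 + 9*b/5


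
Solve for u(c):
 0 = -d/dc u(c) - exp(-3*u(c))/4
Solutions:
 u(c) = log(C1 - 3*c/4)/3
 u(c) = log((-1 - sqrt(3)*I)*(C1 - 3*c/4)^(1/3)/2)
 u(c) = log((-1 + sqrt(3)*I)*(C1 - 3*c/4)^(1/3)/2)


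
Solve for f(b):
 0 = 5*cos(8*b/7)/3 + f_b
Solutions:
 f(b) = C1 - 35*sin(8*b/7)/24


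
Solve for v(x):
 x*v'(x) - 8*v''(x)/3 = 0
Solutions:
 v(x) = C1 + C2*erfi(sqrt(3)*x/4)


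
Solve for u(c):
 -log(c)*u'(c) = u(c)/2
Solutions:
 u(c) = C1*exp(-li(c)/2)


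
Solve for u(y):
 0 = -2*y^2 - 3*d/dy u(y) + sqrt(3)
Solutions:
 u(y) = C1 - 2*y^3/9 + sqrt(3)*y/3


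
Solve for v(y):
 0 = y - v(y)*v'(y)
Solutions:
 v(y) = -sqrt(C1 + y^2)
 v(y) = sqrt(C1 + y^2)


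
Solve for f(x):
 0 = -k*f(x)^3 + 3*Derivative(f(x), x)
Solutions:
 f(x) = -sqrt(6)*sqrt(-1/(C1 + k*x))/2
 f(x) = sqrt(6)*sqrt(-1/(C1 + k*x))/2


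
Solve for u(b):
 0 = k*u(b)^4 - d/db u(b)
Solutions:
 u(b) = (-1/(C1 + 3*b*k))^(1/3)
 u(b) = (-1/(C1 + b*k))^(1/3)*(-3^(2/3) - 3*3^(1/6)*I)/6
 u(b) = (-1/(C1 + b*k))^(1/3)*(-3^(2/3) + 3*3^(1/6)*I)/6


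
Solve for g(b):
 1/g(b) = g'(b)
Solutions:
 g(b) = -sqrt(C1 + 2*b)
 g(b) = sqrt(C1 + 2*b)


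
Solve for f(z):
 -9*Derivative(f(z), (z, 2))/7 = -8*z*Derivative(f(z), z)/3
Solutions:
 f(z) = C1 + C2*erfi(2*sqrt(21)*z/9)


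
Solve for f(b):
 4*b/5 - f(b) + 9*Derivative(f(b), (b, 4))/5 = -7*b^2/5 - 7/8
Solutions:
 f(b) = C1*exp(-sqrt(3)*5^(1/4)*b/3) + C2*exp(sqrt(3)*5^(1/4)*b/3) + C3*sin(sqrt(3)*5^(1/4)*b/3) + C4*cos(sqrt(3)*5^(1/4)*b/3) + 7*b^2/5 + 4*b/5 + 7/8


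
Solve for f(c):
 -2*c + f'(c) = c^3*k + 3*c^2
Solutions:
 f(c) = C1 + c^4*k/4 + c^3 + c^2


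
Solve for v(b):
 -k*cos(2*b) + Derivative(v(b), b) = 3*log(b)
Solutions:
 v(b) = C1 + 3*b*log(b) - 3*b + k*sin(2*b)/2


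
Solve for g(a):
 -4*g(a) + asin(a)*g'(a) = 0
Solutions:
 g(a) = C1*exp(4*Integral(1/asin(a), a))


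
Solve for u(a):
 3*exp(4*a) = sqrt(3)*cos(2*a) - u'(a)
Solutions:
 u(a) = C1 - 3*exp(4*a)/4 + sqrt(3)*sin(2*a)/2


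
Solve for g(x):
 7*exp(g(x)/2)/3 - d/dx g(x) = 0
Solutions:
 g(x) = 2*log(-1/(C1 + 7*x)) + 2*log(6)


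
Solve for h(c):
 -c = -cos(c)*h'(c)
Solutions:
 h(c) = C1 + Integral(c/cos(c), c)


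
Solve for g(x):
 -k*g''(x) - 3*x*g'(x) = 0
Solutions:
 g(x) = C1 + C2*sqrt(k)*erf(sqrt(6)*x*sqrt(1/k)/2)


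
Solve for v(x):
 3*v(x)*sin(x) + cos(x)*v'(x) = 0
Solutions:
 v(x) = C1*cos(x)^3


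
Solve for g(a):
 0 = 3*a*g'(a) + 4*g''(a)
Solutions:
 g(a) = C1 + C2*erf(sqrt(6)*a/4)


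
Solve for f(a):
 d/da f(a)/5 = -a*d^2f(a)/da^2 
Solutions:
 f(a) = C1 + C2*a^(4/5)


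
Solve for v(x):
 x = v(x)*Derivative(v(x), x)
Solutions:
 v(x) = -sqrt(C1 + x^2)
 v(x) = sqrt(C1 + x^2)


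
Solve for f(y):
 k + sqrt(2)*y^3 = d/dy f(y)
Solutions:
 f(y) = C1 + k*y + sqrt(2)*y^4/4


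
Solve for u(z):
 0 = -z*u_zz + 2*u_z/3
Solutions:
 u(z) = C1 + C2*z^(5/3)


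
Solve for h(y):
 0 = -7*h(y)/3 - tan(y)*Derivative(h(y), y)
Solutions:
 h(y) = C1/sin(y)^(7/3)


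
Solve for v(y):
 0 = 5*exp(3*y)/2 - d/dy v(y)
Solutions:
 v(y) = C1 + 5*exp(3*y)/6


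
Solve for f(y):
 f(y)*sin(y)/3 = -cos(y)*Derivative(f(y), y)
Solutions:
 f(y) = C1*cos(y)^(1/3)


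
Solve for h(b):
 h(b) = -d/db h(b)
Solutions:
 h(b) = C1*exp(-b)


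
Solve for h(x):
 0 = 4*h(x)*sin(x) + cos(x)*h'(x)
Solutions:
 h(x) = C1*cos(x)^4


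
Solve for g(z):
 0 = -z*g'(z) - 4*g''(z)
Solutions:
 g(z) = C1 + C2*erf(sqrt(2)*z/4)


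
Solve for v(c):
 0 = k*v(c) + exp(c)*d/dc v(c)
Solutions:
 v(c) = C1*exp(k*exp(-c))


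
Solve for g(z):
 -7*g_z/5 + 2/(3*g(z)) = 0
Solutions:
 g(z) = -sqrt(C1 + 420*z)/21
 g(z) = sqrt(C1 + 420*z)/21


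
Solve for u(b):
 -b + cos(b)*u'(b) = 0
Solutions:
 u(b) = C1 + Integral(b/cos(b), b)


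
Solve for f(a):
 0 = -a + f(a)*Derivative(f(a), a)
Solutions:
 f(a) = -sqrt(C1 + a^2)
 f(a) = sqrt(C1 + a^2)


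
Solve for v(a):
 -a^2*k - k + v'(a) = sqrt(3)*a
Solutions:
 v(a) = C1 + a^3*k/3 + sqrt(3)*a^2/2 + a*k


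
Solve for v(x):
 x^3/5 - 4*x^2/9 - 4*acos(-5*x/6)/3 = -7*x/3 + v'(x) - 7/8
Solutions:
 v(x) = C1 + x^4/20 - 4*x^3/27 + 7*x^2/6 - 4*x*acos(-5*x/6)/3 + 7*x/8 - 4*sqrt(36 - 25*x^2)/15


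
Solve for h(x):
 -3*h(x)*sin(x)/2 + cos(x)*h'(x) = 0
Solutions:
 h(x) = C1/cos(x)^(3/2)


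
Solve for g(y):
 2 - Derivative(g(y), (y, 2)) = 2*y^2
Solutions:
 g(y) = C1 + C2*y - y^4/6 + y^2


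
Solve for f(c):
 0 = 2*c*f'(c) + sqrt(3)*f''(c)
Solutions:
 f(c) = C1 + C2*erf(3^(3/4)*c/3)


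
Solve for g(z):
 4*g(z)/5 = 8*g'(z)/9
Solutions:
 g(z) = C1*exp(9*z/10)


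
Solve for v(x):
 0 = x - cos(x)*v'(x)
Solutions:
 v(x) = C1 + Integral(x/cos(x), x)


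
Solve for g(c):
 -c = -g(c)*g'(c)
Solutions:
 g(c) = -sqrt(C1 + c^2)
 g(c) = sqrt(C1 + c^2)


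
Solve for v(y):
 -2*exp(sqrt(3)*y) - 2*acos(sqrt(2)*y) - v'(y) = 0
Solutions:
 v(y) = C1 - 2*y*acos(sqrt(2)*y) + sqrt(2)*sqrt(1 - 2*y^2) - 2*sqrt(3)*exp(sqrt(3)*y)/3


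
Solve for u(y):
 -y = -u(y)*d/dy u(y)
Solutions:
 u(y) = -sqrt(C1 + y^2)
 u(y) = sqrt(C1 + y^2)


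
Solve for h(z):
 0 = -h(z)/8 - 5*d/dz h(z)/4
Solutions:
 h(z) = C1*exp(-z/10)


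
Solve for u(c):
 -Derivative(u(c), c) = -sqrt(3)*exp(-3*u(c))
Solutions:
 u(c) = log(C1 + 3*sqrt(3)*c)/3
 u(c) = log((-3^(1/3) - 3^(5/6)*I)*(C1 + sqrt(3)*c)^(1/3)/2)
 u(c) = log((-3^(1/3) + 3^(5/6)*I)*(C1 + sqrt(3)*c)^(1/3)/2)


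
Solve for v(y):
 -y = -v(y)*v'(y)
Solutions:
 v(y) = -sqrt(C1 + y^2)
 v(y) = sqrt(C1 + y^2)


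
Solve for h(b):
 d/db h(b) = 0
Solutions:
 h(b) = C1


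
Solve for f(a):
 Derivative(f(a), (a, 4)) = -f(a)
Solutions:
 f(a) = (C1*sin(sqrt(2)*a/2) + C2*cos(sqrt(2)*a/2))*exp(-sqrt(2)*a/2) + (C3*sin(sqrt(2)*a/2) + C4*cos(sqrt(2)*a/2))*exp(sqrt(2)*a/2)


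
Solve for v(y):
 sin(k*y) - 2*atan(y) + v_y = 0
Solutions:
 v(y) = C1 + 2*y*atan(y) - Piecewise((-cos(k*y)/k, Ne(k, 0)), (0, True)) - log(y^2 + 1)


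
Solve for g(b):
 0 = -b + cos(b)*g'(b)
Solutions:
 g(b) = C1 + Integral(b/cos(b), b)


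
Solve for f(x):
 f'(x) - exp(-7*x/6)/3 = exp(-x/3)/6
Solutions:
 f(x) = C1 - exp(-x/3)/2 - 2*exp(-7*x/6)/7


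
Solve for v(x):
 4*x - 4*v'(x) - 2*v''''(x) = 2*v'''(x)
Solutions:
 v(x) = C1 + C2*exp(x*(-2 + (3*sqrt(87) + 28)^(-1/3) + (3*sqrt(87) + 28)^(1/3))/6)*sin(sqrt(3)*x*(-(3*sqrt(87) + 28)^(1/3) + (3*sqrt(87) + 28)^(-1/3))/6) + C3*exp(x*(-2 + (3*sqrt(87) + 28)^(-1/3) + (3*sqrt(87) + 28)^(1/3))/6)*cos(sqrt(3)*x*(-(3*sqrt(87) + 28)^(1/3) + (3*sqrt(87) + 28)^(-1/3))/6) + C4*exp(-x*((3*sqrt(87) + 28)^(-1/3) + 1 + (3*sqrt(87) + 28)^(1/3))/3) + x^2/2


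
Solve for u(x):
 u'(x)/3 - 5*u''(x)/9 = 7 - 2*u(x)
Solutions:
 u(x) = C1*exp(3*x*(1 - sqrt(41))/10) + C2*exp(3*x*(1 + sqrt(41))/10) + 7/2


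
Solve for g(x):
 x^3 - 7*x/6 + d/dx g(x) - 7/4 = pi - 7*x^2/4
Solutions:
 g(x) = C1 - x^4/4 - 7*x^3/12 + 7*x^2/12 + 7*x/4 + pi*x


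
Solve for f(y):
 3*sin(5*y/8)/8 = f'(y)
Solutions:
 f(y) = C1 - 3*cos(5*y/8)/5


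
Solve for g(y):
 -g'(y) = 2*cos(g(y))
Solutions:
 g(y) = pi - asin((C1 + exp(4*y))/(C1 - exp(4*y)))
 g(y) = asin((C1 + exp(4*y))/(C1 - exp(4*y)))


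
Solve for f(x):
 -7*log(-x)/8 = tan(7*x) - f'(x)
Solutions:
 f(x) = C1 + 7*x*log(-x)/8 - 7*x/8 - log(cos(7*x))/7


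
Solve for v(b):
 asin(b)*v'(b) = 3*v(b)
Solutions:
 v(b) = C1*exp(3*Integral(1/asin(b), b))


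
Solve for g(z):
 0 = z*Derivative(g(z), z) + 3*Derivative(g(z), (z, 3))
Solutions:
 g(z) = C1 + Integral(C2*airyai(-3^(2/3)*z/3) + C3*airybi(-3^(2/3)*z/3), z)


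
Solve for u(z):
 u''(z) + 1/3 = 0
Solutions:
 u(z) = C1 + C2*z - z^2/6


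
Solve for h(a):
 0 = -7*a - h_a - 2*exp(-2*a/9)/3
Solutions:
 h(a) = C1 - 7*a^2/2 + 3*exp(-2*a/9)


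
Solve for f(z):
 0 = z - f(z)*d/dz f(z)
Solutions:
 f(z) = -sqrt(C1 + z^2)
 f(z) = sqrt(C1 + z^2)


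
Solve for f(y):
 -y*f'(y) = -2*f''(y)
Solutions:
 f(y) = C1 + C2*erfi(y/2)


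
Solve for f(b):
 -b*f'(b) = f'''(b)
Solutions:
 f(b) = C1 + Integral(C2*airyai(-b) + C3*airybi(-b), b)


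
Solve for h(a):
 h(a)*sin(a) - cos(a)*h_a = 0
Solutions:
 h(a) = C1/cos(a)


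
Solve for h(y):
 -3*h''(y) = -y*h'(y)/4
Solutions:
 h(y) = C1 + C2*erfi(sqrt(6)*y/12)


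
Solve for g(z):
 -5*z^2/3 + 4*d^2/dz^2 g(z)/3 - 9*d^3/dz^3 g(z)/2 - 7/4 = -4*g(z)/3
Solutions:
 g(z) = C1*exp(z*(-2^(2/3)*(81*sqrt(59817) + 19811)^(1/3) - 32*2^(1/3)/(81*sqrt(59817) + 19811)^(1/3) + 16)/162)*sin(2^(1/3)*sqrt(3)*z*(-2^(1/3)*(81*sqrt(59817) + 19811)^(1/3) + 32/(81*sqrt(59817) + 19811)^(1/3))/162) + C2*exp(z*(-2^(2/3)*(81*sqrt(59817) + 19811)^(1/3) - 32*2^(1/3)/(81*sqrt(59817) + 19811)^(1/3) + 16)/162)*cos(2^(1/3)*sqrt(3)*z*(-2^(1/3)*(81*sqrt(59817) + 19811)^(1/3) + 32/(81*sqrt(59817) + 19811)^(1/3))/162) + C3*exp(z*(32*2^(1/3)/(81*sqrt(59817) + 19811)^(1/3) + 8 + 2^(2/3)*(81*sqrt(59817) + 19811)^(1/3))/81) + 5*z^2/4 - 19/16


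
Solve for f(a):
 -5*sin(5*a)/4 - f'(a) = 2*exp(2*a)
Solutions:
 f(a) = C1 - exp(2*a) + cos(5*a)/4


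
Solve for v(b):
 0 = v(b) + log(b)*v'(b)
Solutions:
 v(b) = C1*exp(-li(b))


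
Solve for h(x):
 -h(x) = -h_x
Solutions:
 h(x) = C1*exp(x)


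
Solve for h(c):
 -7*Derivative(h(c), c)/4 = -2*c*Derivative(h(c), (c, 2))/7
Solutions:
 h(c) = C1 + C2*c^(57/8)


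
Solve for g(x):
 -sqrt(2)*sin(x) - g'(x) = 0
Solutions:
 g(x) = C1 + sqrt(2)*cos(x)


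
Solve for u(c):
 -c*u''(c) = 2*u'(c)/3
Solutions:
 u(c) = C1 + C2*c^(1/3)


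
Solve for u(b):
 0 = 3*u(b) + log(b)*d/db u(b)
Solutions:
 u(b) = C1*exp(-3*li(b))


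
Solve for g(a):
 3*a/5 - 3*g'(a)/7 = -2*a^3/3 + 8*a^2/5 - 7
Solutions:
 g(a) = C1 + 7*a^4/18 - 56*a^3/45 + 7*a^2/10 + 49*a/3


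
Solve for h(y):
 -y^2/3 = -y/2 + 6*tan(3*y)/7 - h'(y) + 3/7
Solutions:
 h(y) = C1 + y^3/9 - y^2/4 + 3*y/7 - 2*log(cos(3*y))/7


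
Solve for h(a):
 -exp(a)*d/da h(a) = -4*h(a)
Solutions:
 h(a) = C1*exp(-4*exp(-a))


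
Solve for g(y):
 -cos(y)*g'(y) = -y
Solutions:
 g(y) = C1 + Integral(y/cos(y), y)


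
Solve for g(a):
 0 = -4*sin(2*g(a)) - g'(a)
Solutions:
 g(a) = pi - acos((-C1 - exp(16*a))/(C1 - exp(16*a)))/2
 g(a) = acos((-C1 - exp(16*a))/(C1 - exp(16*a)))/2


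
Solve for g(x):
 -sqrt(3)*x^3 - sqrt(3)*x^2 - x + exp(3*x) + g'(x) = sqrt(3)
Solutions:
 g(x) = C1 + sqrt(3)*x^4/4 + sqrt(3)*x^3/3 + x^2/2 + sqrt(3)*x - exp(3*x)/3


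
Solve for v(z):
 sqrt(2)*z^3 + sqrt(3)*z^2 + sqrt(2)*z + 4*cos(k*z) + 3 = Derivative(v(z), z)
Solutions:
 v(z) = C1 + sqrt(2)*z^4/4 + sqrt(3)*z^3/3 + sqrt(2)*z^2/2 + 3*z + 4*sin(k*z)/k


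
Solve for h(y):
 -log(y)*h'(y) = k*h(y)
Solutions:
 h(y) = C1*exp(-k*li(y))


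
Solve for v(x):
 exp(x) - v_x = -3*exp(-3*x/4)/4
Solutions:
 v(x) = C1 + exp(x) - 1/exp(x)^(3/4)


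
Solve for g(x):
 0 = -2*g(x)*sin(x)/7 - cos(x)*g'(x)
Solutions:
 g(x) = C1*cos(x)^(2/7)


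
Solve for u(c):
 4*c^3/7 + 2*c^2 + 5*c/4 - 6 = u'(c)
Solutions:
 u(c) = C1 + c^4/7 + 2*c^3/3 + 5*c^2/8 - 6*c


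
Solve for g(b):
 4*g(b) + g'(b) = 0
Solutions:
 g(b) = C1*exp(-4*b)


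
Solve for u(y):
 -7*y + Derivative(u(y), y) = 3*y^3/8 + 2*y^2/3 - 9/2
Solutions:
 u(y) = C1 + 3*y^4/32 + 2*y^3/9 + 7*y^2/2 - 9*y/2


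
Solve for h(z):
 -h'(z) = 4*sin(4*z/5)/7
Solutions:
 h(z) = C1 + 5*cos(4*z/5)/7


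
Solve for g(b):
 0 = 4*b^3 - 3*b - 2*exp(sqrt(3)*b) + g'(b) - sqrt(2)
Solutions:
 g(b) = C1 - b^4 + 3*b^2/2 + sqrt(2)*b + 2*sqrt(3)*exp(sqrt(3)*b)/3


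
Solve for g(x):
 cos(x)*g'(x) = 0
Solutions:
 g(x) = C1


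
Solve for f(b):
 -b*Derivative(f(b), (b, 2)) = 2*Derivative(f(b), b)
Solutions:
 f(b) = C1 + C2/b


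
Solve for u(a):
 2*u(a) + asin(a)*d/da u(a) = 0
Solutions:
 u(a) = C1*exp(-2*Integral(1/asin(a), a))


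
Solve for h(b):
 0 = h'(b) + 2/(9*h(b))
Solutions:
 h(b) = -sqrt(C1 - 4*b)/3
 h(b) = sqrt(C1 - 4*b)/3


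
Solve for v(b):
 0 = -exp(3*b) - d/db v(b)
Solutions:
 v(b) = C1 - exp(3*b)/3


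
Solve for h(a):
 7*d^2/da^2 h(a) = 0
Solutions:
 h(a) = C1 + C2*a


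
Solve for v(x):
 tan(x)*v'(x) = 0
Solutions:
 v(x) = C1


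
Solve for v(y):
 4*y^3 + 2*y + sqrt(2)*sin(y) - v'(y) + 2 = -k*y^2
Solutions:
 v(y) = C1 + k*y^3/3 + y^4 + y^2 + 2*y - sqrt(2)*cos(y)


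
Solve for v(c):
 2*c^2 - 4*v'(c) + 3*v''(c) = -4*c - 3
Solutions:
 v(c) = C1 + C2*exp(4*c/3) + c^3/6 + 7*c^2/8 + 33*c/16


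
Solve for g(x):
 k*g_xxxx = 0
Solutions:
 g(x) = C1 + C2*x + C3*x^2 + C4*x^3


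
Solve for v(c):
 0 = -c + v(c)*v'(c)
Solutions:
 v(c) = -sqrt(C1 + c^2)
 v(c) = sqrt(C1 + c^2)


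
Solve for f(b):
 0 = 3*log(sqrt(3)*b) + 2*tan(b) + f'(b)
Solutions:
 f(b) = C1 - 3*b*log(b) - 3*b*log(3)/2 + 3*b + 2*log(cos(b))


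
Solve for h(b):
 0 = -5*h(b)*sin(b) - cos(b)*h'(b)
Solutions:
 h(b) = C1*cos(b)^5


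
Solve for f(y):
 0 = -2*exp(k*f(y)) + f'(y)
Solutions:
 f(y) = Piecewise((log(-1/(C1*k + 2*k*y))/k, Ne(k, 0)), (nan, True))
 f(y) = Piecewise((C1 + 2*y, Eq(k, 0)), (nan, True))


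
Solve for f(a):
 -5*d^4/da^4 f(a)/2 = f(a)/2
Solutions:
 f(a) = (C1*sin(sqrt(2)*5^(3/4)*a/10) + C2*cos(sqrt(2)*5^(3/4)*a/10))*exp(-sqrt(2)*5^(3/4)*a/10) + (C3*sin(sqrt(2)*5^(3/4)*a/10) + C4*cos(sqrt(2)*5^(3/4)*a/10))*exp(sqrt(2)*5^(3/4)*a/10)


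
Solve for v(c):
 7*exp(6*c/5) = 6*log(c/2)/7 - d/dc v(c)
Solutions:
 v(c) = C1 + 6*c*log(c)/7 + 6*c*(-1 - log(2))/7 - 35*exp(6*c/5)/6


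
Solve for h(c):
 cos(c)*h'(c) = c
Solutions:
 h(c) = C1 + Integral(c/cos(c), c)


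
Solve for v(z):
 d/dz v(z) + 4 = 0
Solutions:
 v(z) = C1 - 4*z


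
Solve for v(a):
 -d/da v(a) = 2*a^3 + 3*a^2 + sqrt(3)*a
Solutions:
 v(a) = C1 - a^4/2 - a^3 - sqrt(3)*a^2/2


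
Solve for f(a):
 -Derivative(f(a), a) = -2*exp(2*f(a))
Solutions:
 f(a) = log(-sqrt(-1/(C1 + 2*a))) - log(2)/2
 f(a) = log(-1/(C1 + 2*a))/2 - log(2)/2


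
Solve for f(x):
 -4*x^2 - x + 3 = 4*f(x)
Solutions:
 f(x) = -x^2 - x/4 + 3/4


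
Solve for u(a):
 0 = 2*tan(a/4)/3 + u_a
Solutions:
 u(a) = C1 + 8*log(cos(a/4))/3


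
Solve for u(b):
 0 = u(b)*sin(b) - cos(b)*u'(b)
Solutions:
 u(b) = C1/cos(b)


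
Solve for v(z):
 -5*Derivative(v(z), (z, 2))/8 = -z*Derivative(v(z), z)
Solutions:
 v(z) = C1 + C2*erfi(2*sqrt(5)*z/5)


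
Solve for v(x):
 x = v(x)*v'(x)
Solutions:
 v(x) = -sqrt(C1 + x^2)
 v(x) = sqrt(C1 + x^2)


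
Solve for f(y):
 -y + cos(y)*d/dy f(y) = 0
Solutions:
 f(y) = C1 + Integral(y/cos(y), y)


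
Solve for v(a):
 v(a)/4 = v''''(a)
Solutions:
 v(a) = C1*exp(-sqrt(2)*a/2) + C2*exp(sqrt(2)*a/2) + C3*sin(sqrt(2)*a/2) + C4*cos(sqrt(2)*a/2)


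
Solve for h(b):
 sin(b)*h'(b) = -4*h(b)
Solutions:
 h(b) = C1*(cos(b)^2 + 2*cos(b) + 1)/(cos(b)^2 - 2*cos(b) + 1)


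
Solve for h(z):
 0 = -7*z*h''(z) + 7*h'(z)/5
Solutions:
 h(z) = C1 + C2*z^(6/5)


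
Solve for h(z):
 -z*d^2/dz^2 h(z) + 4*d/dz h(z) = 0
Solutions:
 h(z) = C1 + C2*z^5


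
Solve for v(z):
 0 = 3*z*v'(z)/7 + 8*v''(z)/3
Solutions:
 v(z) = C1 + C2*erf(3*sqrt(7)*z/28)


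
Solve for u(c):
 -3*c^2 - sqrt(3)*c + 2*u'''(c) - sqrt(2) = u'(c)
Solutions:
 u(c) = C1 + C2*exp(-sqrt(2)*c/2) + C3*exp(sqrt(2)*c/2) - c^3 - sqrt(3)*c^2/2 - 12*c - sqrt(2)*c


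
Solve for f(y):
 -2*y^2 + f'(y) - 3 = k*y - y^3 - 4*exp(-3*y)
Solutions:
 f(y) = C1 + k*y^2/2 - y^4/4 + 2*y^3/3 + 3*y + 4*exp(-3*y)/3


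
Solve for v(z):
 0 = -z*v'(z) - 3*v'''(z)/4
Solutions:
 v(z) = C1 + Integral(C2*airyai(-6^(2/3)*z/3) + C3*airybi(-6^(2/3)*z/3), z)


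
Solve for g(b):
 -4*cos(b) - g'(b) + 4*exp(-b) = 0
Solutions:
 g(b) = C1 - 4*sin(b) - 4*exp(-b)


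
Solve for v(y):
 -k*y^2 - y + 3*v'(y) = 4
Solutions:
 v(y) = C1 + k*y^3/9 + y^2/6 + 4*y/3


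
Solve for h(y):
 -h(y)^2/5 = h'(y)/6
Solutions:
 h(y) = 5/(C1 + 6*y)


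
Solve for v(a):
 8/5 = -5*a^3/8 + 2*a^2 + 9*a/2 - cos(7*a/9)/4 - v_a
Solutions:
 v(a) = C1 - 5*a^4/32 + 2*a^3/3 + 9*a^2/4 - 8*a/5 - 9*sin(7*a/9)/28


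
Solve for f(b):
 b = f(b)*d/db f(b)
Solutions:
 f(b) = -sqrt(C1 + b^2)
 f(b) = sqrt(C1 + b^2)


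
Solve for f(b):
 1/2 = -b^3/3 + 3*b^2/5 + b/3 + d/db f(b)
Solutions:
 f(b) = C1 + b^4/12 - b^3/5 - b^2/6 + b/2


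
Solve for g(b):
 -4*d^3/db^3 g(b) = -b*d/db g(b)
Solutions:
 g(b) = C1 + Integral(C2*airyai(2^(1/3)*b/2) + C3*airybi(2^(1/3)*b/2), b)


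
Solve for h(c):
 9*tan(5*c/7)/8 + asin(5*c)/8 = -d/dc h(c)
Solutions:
 h(c) = C1 - c*asin(5*c)/8 - sqrt(1 - 25*c^2)/40 + 63*log(cos(5*c/7))/40


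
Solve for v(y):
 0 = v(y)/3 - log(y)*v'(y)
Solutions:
 v(y) = C1*exp(li(y)/3)


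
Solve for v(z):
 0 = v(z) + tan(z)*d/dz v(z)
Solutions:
 v(z) = C1/sin(z)


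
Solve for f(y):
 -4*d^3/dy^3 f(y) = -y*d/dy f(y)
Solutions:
 f(y) = C1 + Integral(C2*airyai(2^(1/3)*y/2) + C3*airybi(2^(1/3)*y/2), y)


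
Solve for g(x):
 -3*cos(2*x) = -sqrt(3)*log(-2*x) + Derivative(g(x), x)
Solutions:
 g(x) = C1 + sqrt(3)*x*(log(-x) - 1) + sqrt(3)*x*log(2) - 3*sin(2*x)/2


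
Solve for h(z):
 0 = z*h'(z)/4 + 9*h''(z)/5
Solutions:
 h(z) = C1 + C2*erf(sqrt(10)*z/12)


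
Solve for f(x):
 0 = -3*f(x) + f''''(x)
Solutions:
 f(x) = C1*exp(-3^(1/4)*x) + C2*exp(3^(1/4)*x) + C3*sin(3^(1/4)*x) + C4*cos(3^(1/4)*x)


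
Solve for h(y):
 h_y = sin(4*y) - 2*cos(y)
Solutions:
 h(y) = C1 - 2*sin(y) - cos(4*y)/4


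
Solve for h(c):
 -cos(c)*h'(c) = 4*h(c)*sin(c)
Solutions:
 h(c) = C1*cos(c)^4


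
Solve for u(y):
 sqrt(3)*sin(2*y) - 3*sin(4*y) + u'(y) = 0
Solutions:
 u(y) = C1 + sqrt(3)*cos(2*y)/2 - 3*cos(4*y)/4


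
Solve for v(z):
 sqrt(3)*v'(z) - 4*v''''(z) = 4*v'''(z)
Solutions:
 v(z) = C1 + C2*exp(-z*(4/(-8 + sqrt(-64 + (8 - 27*sqrt(3))^2) + 27*sqrt(3))^(1/3) + 4 + (-8 + sqrt(-64 + (8 - 27*sqrt(3))^2) + 27*sqrt(3))^(1/3))/12)*sin(sqrt(3)*z*(-(-8 + sqrt(-64 + (8 - 27*sqrt(3))^2) + 27*sqrt(3))^(1/3) + 4/(-8 + sqrt(-64 + (8 - 27*sqrt(3))^2) + 27*sqrt(3))^(1/3))/12) + C3*exp(-z*(4/(-8 + sqrt(-64 + (8 - 27*sqrt(3))^2) + 27*sqrt(3))^(1/3) + 4 + (-8 + sqrt(-64 + (8 - 27*sqrt(3))^2) + 27*sqrt(3))^(1/3))/12)*cos(sqrt(3)*z*(-(-8 + sqrt(-64 + (8 - 27*sqrt(3))^2) + 27*sqrt(3))^(1/3) + 4/(-8 + sqrt(-64 + (8 - 27*sqrt(3))^2) + 27*sqrt(3))^(1/3))/12) + C4*exp(z*(-2 + 4/(-8 + sqrt(-64 + (8 - 27*sqrt(3))^2) + 27*sqrt(3))^(1/3) + (-8 + sqrt(-64 + (8 - 27*sqrt(3))^2) + 27*sqrt(3))^(1/3))/6)


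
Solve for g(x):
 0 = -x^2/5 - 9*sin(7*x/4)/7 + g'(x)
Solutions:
 g(x) = C1 + x^3/15 - 36*cos(7*x/4)/49


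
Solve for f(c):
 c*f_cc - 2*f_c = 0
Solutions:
 f(c) = C1 + C2*c^3


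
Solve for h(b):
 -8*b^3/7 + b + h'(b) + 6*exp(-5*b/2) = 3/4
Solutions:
 h(b) = C1 + 2*b^4/7 - b^2/2 + 3*b/4 + 12*exp(-5*b/2)/5


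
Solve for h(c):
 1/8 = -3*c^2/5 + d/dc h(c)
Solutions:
 h(c) = C1 + c^3/5 + c/8


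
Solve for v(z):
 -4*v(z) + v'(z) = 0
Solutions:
 v(z) = C1*exp(4*z)


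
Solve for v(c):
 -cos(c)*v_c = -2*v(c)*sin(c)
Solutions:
 v(c) = C1/cos(c)^2


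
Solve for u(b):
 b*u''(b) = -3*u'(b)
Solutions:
 u(b) = C1 + C2/b^2


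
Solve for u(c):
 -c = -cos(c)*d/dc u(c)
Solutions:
 u(c) = C1 + Integral(c/cos(c), c)


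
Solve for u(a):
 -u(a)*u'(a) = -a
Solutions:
 u(a) = -sqrt(C1 + a^2)
 u(a) = sqrt(C1 + a^2)


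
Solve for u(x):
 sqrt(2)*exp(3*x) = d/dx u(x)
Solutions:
 u(x) = C1 + sqrt(2)*exp(3*x)/3


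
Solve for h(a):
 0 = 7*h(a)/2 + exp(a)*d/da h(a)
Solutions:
 h(a) = C1*exp(7*exp(-a)/2)


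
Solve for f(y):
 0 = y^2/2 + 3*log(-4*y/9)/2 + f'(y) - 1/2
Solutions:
 f(y) = C1 - y^3/6 - 3*y*log(-y)/2 + y*(-3*log(2) + 2 + 3*log(3))


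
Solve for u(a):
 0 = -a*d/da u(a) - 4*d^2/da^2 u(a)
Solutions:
 u(a) = C1 + C2*erf(sqrt(2)*a/4)


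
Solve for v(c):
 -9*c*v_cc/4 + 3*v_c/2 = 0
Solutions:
 v(c) = C1 + C2*c^(5/3)


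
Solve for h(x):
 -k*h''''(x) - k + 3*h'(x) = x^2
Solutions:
 h(x) = C1 + C2*exp(3^(1/3)*x*(1/k)^(1/3)) + C3*exp(x*(-3^(1/3) + 3^(5/6)*I)*(1/k)^(1/3)/2) + C4*exp(-x*(3^(1/3) + 3^(5/6)*I)*(1/k)^(1/3)/2) + k*x/3 + x^3/9


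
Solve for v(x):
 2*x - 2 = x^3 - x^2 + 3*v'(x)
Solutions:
 v(x) = C1 - x^4/12 + x^3/9 + x^2/3 - 2*x/3


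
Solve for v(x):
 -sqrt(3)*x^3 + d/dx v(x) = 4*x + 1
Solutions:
 v(x) = C1 + sqrt(3)*x^4/4 + 2*x^2 + x


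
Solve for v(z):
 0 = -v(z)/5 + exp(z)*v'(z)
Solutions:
 v(z) = C1*exp(-exp(-z)/5)


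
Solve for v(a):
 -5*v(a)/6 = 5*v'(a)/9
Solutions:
 v(a) = C1*exp(-3*a/2)


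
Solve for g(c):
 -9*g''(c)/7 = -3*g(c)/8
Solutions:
 g(c) = C1*exp(-sqrt(42)*c/12) + C2*exp(sqrt(42)*c/12)


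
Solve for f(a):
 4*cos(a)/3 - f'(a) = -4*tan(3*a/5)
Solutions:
 f(a) = C1 - 20*log(cos(3*a/5))/3 + 4*sin(a)/3


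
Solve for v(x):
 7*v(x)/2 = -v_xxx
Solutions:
 v(x) = C3*exp(-2^(2/3)*7^(1/3)*x/2) + (C1*sin(2^(2/3)*sqrt(3)*7^(1/3)*x/4) + C2*cos(2^(2/3)*sqrt(3)*7^(1/3)*x/4))*exp(2^(2/3)*7^(1/3)*x/4)


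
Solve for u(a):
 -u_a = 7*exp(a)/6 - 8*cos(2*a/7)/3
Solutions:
 u(a) = C1 - 7*exp(a)/6 + 28*sin(2*a/7)/3


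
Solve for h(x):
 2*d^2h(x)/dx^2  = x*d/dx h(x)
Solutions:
 h(x) = C1 + C2*erfi(x/2)


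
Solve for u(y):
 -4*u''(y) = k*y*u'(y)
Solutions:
 u(y) = Piecewise((-sqrt(2)*sqrt(pi)*C1*erf(sqrt(2)*sqrt(k)*y/4)/sqrt(k) - C2, (k > 0) | (k < 0)), (-C1*y - C2, True))


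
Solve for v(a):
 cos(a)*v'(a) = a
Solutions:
 v(a) = C1 + Integral(a/cos(a), a)


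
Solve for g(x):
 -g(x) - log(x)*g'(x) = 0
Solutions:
 g(x) = C1*exp(-li(x))


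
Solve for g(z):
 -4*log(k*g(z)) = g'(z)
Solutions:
 li(k*g(z))/k = C1 - 4*z


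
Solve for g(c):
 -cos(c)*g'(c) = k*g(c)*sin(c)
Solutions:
 g(c) = C1*exp(k*log(cos(c)))


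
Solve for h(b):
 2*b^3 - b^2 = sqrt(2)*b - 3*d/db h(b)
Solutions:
 h(b) = C1 - b^4/6 + b^3/9 + sqrt(2)*b^2/6


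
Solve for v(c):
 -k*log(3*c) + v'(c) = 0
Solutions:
 v(c) = C1 + c*k*log(c) - c*k + c*k*log(3)


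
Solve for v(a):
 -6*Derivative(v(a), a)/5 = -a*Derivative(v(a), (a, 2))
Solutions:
 v(a) = C1 + C2*a^(11/5)


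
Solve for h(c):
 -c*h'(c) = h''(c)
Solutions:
 h(c) = C1 + C2*erf(sqrt(2)*c/2)


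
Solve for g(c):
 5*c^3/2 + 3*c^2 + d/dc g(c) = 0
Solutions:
 g(c) = C1 - 5*c^4/8 - c^3


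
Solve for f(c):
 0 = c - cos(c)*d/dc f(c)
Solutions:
 f(c) = C1 + Integral(c/cos(c), c)


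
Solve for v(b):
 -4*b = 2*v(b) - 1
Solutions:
 v(b) = 1/2 - 2*b


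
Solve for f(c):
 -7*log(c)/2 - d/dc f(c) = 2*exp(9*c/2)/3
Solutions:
 f(c) = C1 - 7*c*log(c)/2 + 7*c/2 - 4*exp(9*c/2)/27


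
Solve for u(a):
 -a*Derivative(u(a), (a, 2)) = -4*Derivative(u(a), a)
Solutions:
 u(a) = C1 + C2*a^5


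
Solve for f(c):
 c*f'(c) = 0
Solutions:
 f(c) = C1


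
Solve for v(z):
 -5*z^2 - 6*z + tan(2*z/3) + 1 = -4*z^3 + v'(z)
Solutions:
 v(z) = C1 + z^4 - 5*z^3/3 - 3*z^2 + z - 3*log(cos(2*z/3))/2


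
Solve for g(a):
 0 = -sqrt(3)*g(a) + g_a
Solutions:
 g(a) = C1*exp(sqrt(3)*a)


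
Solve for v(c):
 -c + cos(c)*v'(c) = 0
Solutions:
 v(c) = C1 + Integral(c/cos(c), c)


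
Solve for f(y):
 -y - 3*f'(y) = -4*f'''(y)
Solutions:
 f(y) = C1 + C2*exp(-sqrt(3)*y/2) + C3*exp(sqrt(3)*y/2) - y^2/6


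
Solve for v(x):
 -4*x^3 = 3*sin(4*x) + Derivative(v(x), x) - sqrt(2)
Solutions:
 v(x) = C1 - x^4 + sqrt(2)*x + 3*cos(4*x)/4


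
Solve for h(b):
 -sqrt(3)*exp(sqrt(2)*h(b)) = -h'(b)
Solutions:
 h(b) = sqrt(2)*(2*log(-1/(C1 + sqrt(3)*b)) - log(2))/4


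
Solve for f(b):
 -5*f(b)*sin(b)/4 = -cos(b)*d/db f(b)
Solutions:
 f(b) = C1/cos(b)^(5/4)


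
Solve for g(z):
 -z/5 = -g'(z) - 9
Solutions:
 g(z) = C1 + z^2/10 - 9*z


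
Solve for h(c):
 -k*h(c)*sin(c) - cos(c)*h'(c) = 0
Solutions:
 h(c) = C1*exp(k*log(cos(c)))


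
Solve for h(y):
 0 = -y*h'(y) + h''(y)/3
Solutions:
 h(y) = C1 + C2*erfi(sqrt(6)*y/2)


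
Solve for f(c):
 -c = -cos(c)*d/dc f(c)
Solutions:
 f(c) = C1 + Integral(c/cos(c), c)


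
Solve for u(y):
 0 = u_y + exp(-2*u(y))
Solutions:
 u(y) = log(-sqrt(C1 - 2*y))
 u(y) = log(C1 - 2*y)/2


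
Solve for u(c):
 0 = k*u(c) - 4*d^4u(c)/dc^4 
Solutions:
 u(c) = C1*exp(-sqrt(2)*c*k^(1/4)/2) + C2*exp(sqrt(2)*c*k^(1/4)/2) + C3*exp(-sqrt(2)*I*c*k^(1/4)/2) + C4*exp(sqrt(2)*I*c*k^(1/4)/2)


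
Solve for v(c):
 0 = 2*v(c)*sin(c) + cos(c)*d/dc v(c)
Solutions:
 v(c) = C1*cos(c)^2


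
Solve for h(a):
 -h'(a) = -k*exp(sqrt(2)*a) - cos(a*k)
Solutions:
 h(a) = C1 + sqrt(2)*k*exp(sqrt(2)*a)/2 + sin(a*k)/k


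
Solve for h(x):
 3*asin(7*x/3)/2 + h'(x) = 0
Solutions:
 h(x) = C1 - 3*x*asin(7*x/3)/2 - 3*sqrt(9 - 49*x^2)/14


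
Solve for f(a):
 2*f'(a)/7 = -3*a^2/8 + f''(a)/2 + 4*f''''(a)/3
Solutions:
 f(a) = C1 + C2*exp(a*(-98^(1/3)*(24 + sqrt(674))^(1/3) + 7*28^(1/3)/(24 + sqrt(674))^(1/3))/56)*sin(sqrt(3)*a*(7*28^(1/3)/(24 + sqrt(674))^(1/3) + 98^(1/3)*(24 + sqrt(674))^(1/3))/56) + C3*exp(a*(-98^(1/3)*(24 + sqrt(674))^(1/3) + 7*28^(1/3)/(24 + sqrt(674))^(1/3))/56)*cos(sqrt(3)*a*(7*28^(1/3)/(24 + sqrt(674))^(1/3) + 98^(1/3)*(24 + sqrt(674))^(1/3))/56) + C4*exp(-a*(-98^(1/3)*(24 + sqrt(674))^(1/3) + 7*28^(1/3)/(24 + sqrt(674))^(1/3))/28) - 7*a^3/16 - 147*a^2/64 - 1029*a/128


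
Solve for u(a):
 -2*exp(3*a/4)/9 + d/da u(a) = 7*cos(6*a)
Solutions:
 u(a) = C1 + 8*exp(3*a/4)/27 + 7*sin(6*a)/6


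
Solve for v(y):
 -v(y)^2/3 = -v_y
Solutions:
 v(y) = -3/(C1 + y)


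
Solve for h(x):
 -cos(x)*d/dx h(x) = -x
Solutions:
 h(x) = C1 + Integral(x/cos(x), x)


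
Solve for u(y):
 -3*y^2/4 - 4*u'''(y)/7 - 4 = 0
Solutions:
 u(y) = C1 + C2*y + C3*y^2 - 7*y^5/320 - 7*y^3/6


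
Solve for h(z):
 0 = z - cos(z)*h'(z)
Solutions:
 h(z) = C1 + Integral(z/cos(z), z)


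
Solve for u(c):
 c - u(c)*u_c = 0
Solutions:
 u(c) = -sqrt(C1 + c^2)
 u(c) = sqrt(C1 + c^2)


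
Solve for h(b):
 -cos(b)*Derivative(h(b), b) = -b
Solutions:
 h(b) = C1 + Integral(b/cos(b), b)


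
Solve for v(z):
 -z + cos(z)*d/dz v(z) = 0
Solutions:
 v(z) = C1 + Integral(z/cos(z), z)


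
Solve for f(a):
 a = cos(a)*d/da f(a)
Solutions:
 f(a) = C1 + Integral(a/cos(a), a)


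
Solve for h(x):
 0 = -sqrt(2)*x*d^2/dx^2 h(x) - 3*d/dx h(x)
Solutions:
 h(x) = C1 + C2*x^(1 - 3*sqrt(2)/2)


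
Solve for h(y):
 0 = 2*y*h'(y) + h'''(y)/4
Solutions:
 h(y) = C1 + Integral(C2*airyai(-2*y) + C3*airybi(-2*y), y)


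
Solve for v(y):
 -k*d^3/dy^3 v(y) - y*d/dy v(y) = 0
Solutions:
 v(y) = C1 + Integral(C2*airyai(y*(-1/k)^(1/3)) + C3*airybi(y*(-1/k)^(1/3)), y)


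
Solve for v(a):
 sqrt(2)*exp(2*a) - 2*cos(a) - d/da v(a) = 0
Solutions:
 v(a) = C1 + sqrt(2)*exp(2*a)/2 - 2*sin(a)


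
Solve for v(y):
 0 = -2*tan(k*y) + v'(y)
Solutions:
 v(y) = C1 + 2*Piecewise((-log(cos(k*y))/k, Ne(k, 0)), (0, True))


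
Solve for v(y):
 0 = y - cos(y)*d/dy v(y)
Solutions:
 v(y) = C1 + Integral(y/cos(y), y)


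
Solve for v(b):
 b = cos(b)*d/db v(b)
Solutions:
 v(b) = C1 + Integral(b/cos(b), b)


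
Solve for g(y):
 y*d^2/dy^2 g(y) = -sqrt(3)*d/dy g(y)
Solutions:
 g(y) = C1 + C2*y^(1 - sqrt(3))


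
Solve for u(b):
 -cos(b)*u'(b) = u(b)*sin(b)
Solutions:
 u(b) = C1*cos(b)


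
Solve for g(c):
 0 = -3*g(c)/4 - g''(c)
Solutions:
 g(c) = C1*sin(sqrt(3)*c/2) + C2*cos(sqrt(3)*c/2)


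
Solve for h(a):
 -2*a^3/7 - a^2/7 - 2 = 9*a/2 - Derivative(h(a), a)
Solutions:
 h(a) = C1 + a^4/14 + a^3/21 + 9*a^2/4 + 2*a


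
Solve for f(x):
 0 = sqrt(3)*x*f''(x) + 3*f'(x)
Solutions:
 f(x) = C1 + C2*x^(1 - sqrt(3))


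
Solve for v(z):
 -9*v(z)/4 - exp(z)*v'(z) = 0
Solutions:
 v(z) = C1*exp(9*exp(-z)/4)


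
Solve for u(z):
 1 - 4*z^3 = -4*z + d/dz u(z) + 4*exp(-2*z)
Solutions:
 u(z) = C1 - z^4 + 2*z^2 + z + 2*exp(-2*z)


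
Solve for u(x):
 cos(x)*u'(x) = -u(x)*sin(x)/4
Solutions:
 u(x) = C1*cos(x)^(1/4)


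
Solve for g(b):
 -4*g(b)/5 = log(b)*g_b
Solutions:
 g(b) = C1*exp(-4*li(b)/5)


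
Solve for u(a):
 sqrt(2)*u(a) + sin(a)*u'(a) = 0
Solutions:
 u(a) = C1*(cos(a) + 1)^(sqrt(2)/2)/(cos(a) - 1)^(sqrt(2)/2)


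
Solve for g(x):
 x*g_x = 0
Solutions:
 g(x) = C1


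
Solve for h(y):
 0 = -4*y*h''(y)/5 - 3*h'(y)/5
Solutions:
 h(y) = C1 + C2*y^(1/4)


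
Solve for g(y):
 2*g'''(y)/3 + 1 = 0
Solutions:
 g(y) = C1 + C2*y + C3*y^2 - y^3/4


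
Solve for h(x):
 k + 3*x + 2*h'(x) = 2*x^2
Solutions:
 h(x) = C1 - k*x/2 + x^3/3 - 3*x^2/4


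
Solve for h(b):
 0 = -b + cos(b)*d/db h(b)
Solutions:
 h(b) = C1 + Integral(b/cos(b), b)


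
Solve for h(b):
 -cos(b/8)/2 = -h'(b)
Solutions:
 h(b) = C1 + 4*sin(b/8)


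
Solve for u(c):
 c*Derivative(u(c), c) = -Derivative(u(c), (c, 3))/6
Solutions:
 u(c) = C1 + Integral(C2*airyai(-6^(1/3)*c) + C3*airybi(-6^(1/3)*c), c)


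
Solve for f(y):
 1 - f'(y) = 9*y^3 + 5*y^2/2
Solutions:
 f(y) = C1 - 9*y^4/4 - 5*y^3/6 + y


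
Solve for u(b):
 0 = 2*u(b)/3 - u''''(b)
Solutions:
 u(b) = C1*exp(-2^(1/4)*3^(3/4)*b/3) + C2*exp(2^(1/4)*3^(3/4)*b/3) + C3*sin(2^(1/4)*3^(3/4)*b/3) + C4*cos(2^(1/4)*3^(3/4)*b/3)


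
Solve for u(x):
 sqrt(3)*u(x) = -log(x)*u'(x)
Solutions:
 u(x) = C1*exp(-sqrt(3)*li(x))


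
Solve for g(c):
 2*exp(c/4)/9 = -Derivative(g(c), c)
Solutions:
 g(c) = C1 - 8*exp(c/4)/9


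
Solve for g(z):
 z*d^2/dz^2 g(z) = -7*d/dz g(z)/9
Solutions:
 g(z) = C1 + C2*z^(2/9)


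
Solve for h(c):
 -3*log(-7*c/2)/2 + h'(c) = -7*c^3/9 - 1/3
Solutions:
 h(c) = C1 - 7*c^4/36 + 3*c*log(-c)/2 + c*(-11 - 9*log(2) + 9*log(7))/6


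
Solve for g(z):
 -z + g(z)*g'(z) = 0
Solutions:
 g(z) = -sqrt(C1 + z^2)
 g(z) = sqrt(C1 + z^2)


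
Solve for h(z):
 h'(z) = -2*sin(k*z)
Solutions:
 h(z) = C1 + 2*cos(k*z)/k


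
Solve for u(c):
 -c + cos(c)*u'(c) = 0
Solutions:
 u(c) = C1 + Integral(c/cos(c), c)


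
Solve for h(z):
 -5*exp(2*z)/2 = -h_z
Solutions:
 h(z) = C1 + 5*exp(2*z)/4


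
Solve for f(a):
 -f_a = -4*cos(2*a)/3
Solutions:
 f(a) = C1 + 2*sin(2*a)/3


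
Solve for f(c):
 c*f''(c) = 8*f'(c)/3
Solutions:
 f(c) = C1 + C2*c^(11/3)


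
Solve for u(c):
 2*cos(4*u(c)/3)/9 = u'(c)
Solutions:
 -2*c/9 - 3*log(sin(4*u(c)/3) - 1)/8 + 3*log(sin(4*u(c)/3) + 1)/8 = C1


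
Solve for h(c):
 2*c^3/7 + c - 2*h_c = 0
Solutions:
 h(c) = C1 + c^4/28 + c^2/4


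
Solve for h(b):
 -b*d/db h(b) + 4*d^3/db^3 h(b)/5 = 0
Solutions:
 h(b) = C1 + Integral(C2*airyai(10^(1/3)*b/2) + C3*airybi(10^(1/3)*b/2), b)


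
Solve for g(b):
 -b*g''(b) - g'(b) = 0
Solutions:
 g(b) = C1 + C2*log(b)


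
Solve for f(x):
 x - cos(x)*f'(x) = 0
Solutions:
 f(x) = C1 + Integral(x/cos(x), x)


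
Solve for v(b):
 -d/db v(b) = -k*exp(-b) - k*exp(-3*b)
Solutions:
 v(b) = C1 - k*exp(-b) - k*exp(-3*b)/3


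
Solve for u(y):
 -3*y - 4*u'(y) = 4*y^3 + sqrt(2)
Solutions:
 u(y) = C1 - y^4/4 - 3*y^2/8 - sqrt(2)*y/4


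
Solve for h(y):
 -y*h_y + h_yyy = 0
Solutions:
 h(y) = C1 + Integral(C2*airyai(y) + C3*airybi(y), y)


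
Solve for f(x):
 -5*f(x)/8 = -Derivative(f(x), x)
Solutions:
 f(x) = C1*exp(5*x/8)


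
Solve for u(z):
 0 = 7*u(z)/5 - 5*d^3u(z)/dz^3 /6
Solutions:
 u(z) = C3*exp(210^(1/3)*z/5) + (C1*sin(3^(5/6)*70^(1/3)*z/10) + C2*cos(3^(5/6)*70^(1/3)*z/10))*exp(-210^(1/3)*z/10)


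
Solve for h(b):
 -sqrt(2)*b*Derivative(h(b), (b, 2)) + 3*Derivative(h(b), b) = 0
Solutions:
 h(b) = C1 + C2*b^(1 + 3*sqrt(2)/2)


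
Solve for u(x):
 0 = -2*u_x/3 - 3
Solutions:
 u(x) = C1 - 9*x/2


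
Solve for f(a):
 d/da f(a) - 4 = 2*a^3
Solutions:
 f(a) = C1 + a^4/2 + 4*a


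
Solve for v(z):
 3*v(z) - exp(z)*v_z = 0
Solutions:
 v(z) = C1*exp(-3*exp(-z))


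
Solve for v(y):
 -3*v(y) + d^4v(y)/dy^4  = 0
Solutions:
 v(y) = C1*exp(-3^(1/4)*y) + C2*exp(3^(1/4)*y) + C3*sin(3^(1/4)*y) + C4*cos(3^(1/4)*y)


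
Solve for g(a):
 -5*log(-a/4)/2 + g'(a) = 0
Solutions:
 g(a) = C1 + 5*a*log(-a)/2 + a*(-5*log(2) - 5/2)


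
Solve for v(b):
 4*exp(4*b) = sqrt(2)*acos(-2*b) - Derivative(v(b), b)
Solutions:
 v(b) = C1 + sqrt(2)*(b*acos(-2*b) + sqrt(1 - 4*b^2)/2) - exp(4*b)


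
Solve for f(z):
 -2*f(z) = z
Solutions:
 f(z) = -z/2


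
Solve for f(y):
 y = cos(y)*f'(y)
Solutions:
 f(y) = C1 + Integral(y/cos(y), y)


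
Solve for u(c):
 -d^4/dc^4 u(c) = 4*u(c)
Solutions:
 u(c) = (C1*sin(c) + C2*cos(c))*exp(-c) + (C3*sin(c) + C4*cos(c))*exp(c)


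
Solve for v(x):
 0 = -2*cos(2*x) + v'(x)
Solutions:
 v(x) = C1 + sin(2*x)


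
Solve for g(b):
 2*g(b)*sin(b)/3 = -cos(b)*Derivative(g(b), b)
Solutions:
 g(b) = C1*cos(b)^(2/3)


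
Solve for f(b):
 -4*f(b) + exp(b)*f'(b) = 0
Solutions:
 f(b) = C1*exp(-4*exp(-b))


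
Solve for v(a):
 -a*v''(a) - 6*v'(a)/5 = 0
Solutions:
 v(a) = C1 + C2/a^(1/5)


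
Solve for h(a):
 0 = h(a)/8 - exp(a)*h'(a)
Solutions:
 h(a) = C1*exp(-exp(-a)/8)


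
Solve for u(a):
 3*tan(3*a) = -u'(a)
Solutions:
 u(a) = C1 + log(cos(3*a))


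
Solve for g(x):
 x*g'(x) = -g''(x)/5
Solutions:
 g(x) = C1 + C2*erf(sqrt(10)*x/2)


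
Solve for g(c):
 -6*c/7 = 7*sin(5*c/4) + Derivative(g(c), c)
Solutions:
 g(c) = C1 - 3*c^2/7 + 28*cos(5*c/4)/5


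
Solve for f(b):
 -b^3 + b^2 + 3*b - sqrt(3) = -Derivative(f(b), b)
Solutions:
 f(b) = C1 + b^4/4 - b^3/3 - 3*b^2/2 + sqrt(3)*b


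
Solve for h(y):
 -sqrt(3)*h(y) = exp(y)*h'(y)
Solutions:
 h(y) = C1*exp(sqrt(3)*exp(-y))


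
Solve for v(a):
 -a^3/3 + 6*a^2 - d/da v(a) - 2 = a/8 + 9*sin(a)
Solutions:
 v(a) = C1 - a^4/12 + 2*a^3 - a^2/16 - 2*a + 9*cos(a)


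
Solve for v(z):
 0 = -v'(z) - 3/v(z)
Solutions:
 v(z) = -sqrt(C1 - 6*z)
 v(z) = sqrt(C1 - 6*z)


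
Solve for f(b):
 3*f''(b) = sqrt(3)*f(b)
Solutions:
 f(b) = C1*exp(-3^(3/4)*b/3) + C2*exp(3^(3/4)*b/3)


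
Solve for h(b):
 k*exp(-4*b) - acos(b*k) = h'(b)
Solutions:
 h(b) = C1 - Piecewise((b*acos(b*k) + k*exp(-4*b)/4 - sqrt(-b^2*k^2 + 1)/k, Ne(k, 0)), (pi*b/2, True))


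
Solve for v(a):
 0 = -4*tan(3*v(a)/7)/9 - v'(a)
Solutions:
 v(a) = -7*asin(C1*exp(-4*a/21))/3 + 7*pi/3
 v(a) = 7*asin(C1*exp(-4*a/21))/3


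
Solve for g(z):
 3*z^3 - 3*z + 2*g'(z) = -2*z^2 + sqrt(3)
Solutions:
 g(z) = C1 - 3*z^4/8 - z^3/3 + 3*z^2/4 + sqrt(3)*z/2


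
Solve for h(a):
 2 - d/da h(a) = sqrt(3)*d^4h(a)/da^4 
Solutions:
 h(a) = C1 + C4*exp(-3^(5/6)*a/3) + 2*a + (C2*sin(3^(1/3)*a/2) + C3*cos(3^(1/3)*a/2))*exp(3^(5/6)*a/6)


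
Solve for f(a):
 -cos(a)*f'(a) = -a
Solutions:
 f(a) = C1 + Integral(a/cos(a), a)


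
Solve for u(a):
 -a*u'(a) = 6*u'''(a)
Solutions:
 u(a) = C1 + Integral(C2*airyai(-6^(2/3)*a/6) + C3*airybi(-6^(2/3)*a/6), a)


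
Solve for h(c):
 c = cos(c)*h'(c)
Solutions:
 h(c) = C1 + Integral(c/cos(c), c)


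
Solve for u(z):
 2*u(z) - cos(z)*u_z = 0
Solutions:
 u(z) = C1*(sin(z) + 1)/(sin(z) - 1)


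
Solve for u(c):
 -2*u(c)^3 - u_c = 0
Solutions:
 u(c) = -sqrt(2)*sqrt(-1/(C1 - 2*c))/2
 u(c) = sqrt(2)*sqrt(-1/(C1 - 2*c))/2


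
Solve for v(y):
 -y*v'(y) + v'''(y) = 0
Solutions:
 v(y) = C1 + Integral(C2*airyai(y) + C3*airybi(y), y)


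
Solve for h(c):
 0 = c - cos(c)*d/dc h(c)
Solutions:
 h(c) = C1 + Integral(c/cos(c), c)


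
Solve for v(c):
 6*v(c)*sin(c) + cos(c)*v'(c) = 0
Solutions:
 v(c) = C1*cos(c)^6


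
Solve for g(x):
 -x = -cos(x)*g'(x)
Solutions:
 g(x) = C1 + Integral(x/cos(x), x)


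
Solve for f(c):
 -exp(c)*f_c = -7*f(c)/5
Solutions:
 f(c) = C1*exp(-7*exp(-c)/5)


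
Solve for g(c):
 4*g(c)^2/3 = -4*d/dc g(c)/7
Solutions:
 g(c) = 3/(C1 + 7*c)


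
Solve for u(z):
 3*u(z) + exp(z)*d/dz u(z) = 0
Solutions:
 u(z) = C1*exp(3*exp(-z))


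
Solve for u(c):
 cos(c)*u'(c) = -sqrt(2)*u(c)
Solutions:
 u(c) = C1*(sin(c) - 1)^(sqrt(2)/2)/(sin(c) + 1)^(sqrt(2)/2)


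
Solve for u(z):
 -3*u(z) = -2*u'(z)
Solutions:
 u(z) = C1*exp(3*z/2)


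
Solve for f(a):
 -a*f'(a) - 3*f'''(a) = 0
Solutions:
 f(a) = C1 + Integral(C2*airyai(-3^(2/3)*a/3) + C3*airybi(-3^(2/3)*a/3), a)


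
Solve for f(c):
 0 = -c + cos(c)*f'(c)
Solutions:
 f(c) = C1 + Integral(c/cos(c), c)


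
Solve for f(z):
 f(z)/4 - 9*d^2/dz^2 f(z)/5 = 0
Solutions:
 f(z) = C1*exp(-sqrt(5)*z/6) + C2*exp(sqrt(5)*z/6)


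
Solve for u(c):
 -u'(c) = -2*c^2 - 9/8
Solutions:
 u(c) = C1 + 2*c^3/3 + 9*c/8


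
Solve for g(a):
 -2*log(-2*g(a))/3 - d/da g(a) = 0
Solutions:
 3*Integral(1/(log(-_y) + log(2)), (_y, g(a)))/2 = C1 - a


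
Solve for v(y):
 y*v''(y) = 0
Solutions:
 v(y) = C1 + C2*y


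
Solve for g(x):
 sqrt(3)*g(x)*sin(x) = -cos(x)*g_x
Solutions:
 g(x) = C1*cos(x)^(sqrt(3))


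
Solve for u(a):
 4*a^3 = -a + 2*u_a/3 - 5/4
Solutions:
 u(a) = C1 + 3*a^4/2 + 3*a^2/4 + 15*a/8


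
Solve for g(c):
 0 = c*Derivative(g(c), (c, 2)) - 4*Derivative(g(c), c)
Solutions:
 g(c) = C1 + C2*c^5


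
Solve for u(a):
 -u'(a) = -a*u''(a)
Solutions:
 u(a) = C1 + C2*a^2


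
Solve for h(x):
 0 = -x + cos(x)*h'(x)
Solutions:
 h(x) = C1 + Integral(x/cos(x), x)


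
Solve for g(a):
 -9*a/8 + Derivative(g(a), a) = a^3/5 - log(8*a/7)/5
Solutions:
 g(a) = C1 + a^4/20 + 9*a^2/16 - a*log(a)/5 - 3*a*log(2)/5 + a/5 + a*log(7)/5


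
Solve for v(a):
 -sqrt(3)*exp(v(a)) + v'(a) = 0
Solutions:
 v(a) = log(-1/(C1 + sqrt(3)*a))


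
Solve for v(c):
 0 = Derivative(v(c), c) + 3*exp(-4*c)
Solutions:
 v(c) = C1 + 3*exp(-4*c)/4
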